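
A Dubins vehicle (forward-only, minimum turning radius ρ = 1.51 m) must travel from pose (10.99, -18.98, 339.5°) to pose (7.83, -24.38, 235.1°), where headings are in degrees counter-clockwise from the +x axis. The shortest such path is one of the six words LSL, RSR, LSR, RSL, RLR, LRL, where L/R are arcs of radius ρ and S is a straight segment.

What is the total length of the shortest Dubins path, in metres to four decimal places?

Let ψ = atan2(Δy, Δx) = atan2(-5.40, -3.16) = -120.3355° be the start→goal bearing.
Normalize: d = |goal − start| / ρ = 6.256644/1.51 = 4.143473, α = (θ_start − ψ) mod 360° = 99.8355° = 1.742459 rad, β = (θ_goal − ψ) mod 360° = 355.4355° = 6.203520 rad.
Common terms: sin α = 0.985302, cos α = -0.170821, sin β = -0.079581, cos β = 0.996828, cos(α−β) = -0.248690, d² = 17.168370. Work in radians in the unit-radius frame; every candidate has L = ρ·(t + p + q).
LSL: p² = 2 + d² − 2cos(α−β) + 2d(sin α − sin β) = 28.490376; p = √p² = 5.337638; φ = atan2(cos β − cos α, d + sin α − sin β) = 0.220541 rad; t = (φ − α) mod 2π = 4.761268 rad, q = (β − φ) mod 2π = 5.982979 rad → L = 1.51·(4.761268 + 5.337638 + 5.982979) = 1.51·16.081885 = 24.283646 m
RSR: p² = 2 + d² − 2cos(α−β) + 2d(sin β − sin α) = 10.841123; p = √p² = 3.292586; φ = atan2(cos α − cos β, d − sin α + sin β) = -0.362518 rad; t = (α − φ) mod 2π = 2.104977 rad, q = (φ − β) mod 2π = 6.000332 rad → L = 1.51·(2.104977 + 3.292586 + 6.000332) = 1.51·11.397895 = 17.210822 m
LSR: p² = d² − 2 + 2cos(α−β) + 2d(sin α + sin β) = 22.176655; p = √p² = 4.709210; φ = atan2(−cos α − cos β, d + sin α + sin β) − atan2(−2, p) = 0.239461 rad; t = (φ − α) mod 2π = 4.780187 rad, q = (φ − β) mod 2π = 0.319126 rad → L = 1.51·(4.780187 + 4.709210 + 0.319126) = 1.51·9.808522 = 14.810869 m
RSL: p² = d² − 2 + 2cos(α−β) − 2d(sin α + sin β) = 7.165325; p = √p² = 2.676812; φ = atan2(cos α + cos β, d − sin α − sin β) − atan2(2, p) = -0.391890 rad; t = (α − φ) mod 2π = 2.134349 rad, q = (β − φ) mod 2π = 0.312225 rad → L = 1.51·(2.134349 + 2.676812 + 0.312225) = 1.51·5.123386 = 7.736313 m
RLR: c = (6 − d² + 2cos(α−β) + 2d(sin α − sin β))/8 = -0.355140; p = 2π − arccos c = 4.349325 rad; φ = atan2(cos α − cos β, d − sin α + sin β) = -0.362518 rad; t = (α − φ + p/2) mod 2π = 4.279639 rad, q = (α − β − t + p) mod 2π = 1.891809 rad → L = 1.51·(4.279639 + 4.349325 + 1.891809) = 1.51·10.520773 = 15.886368 m
LRL: c = (6 − d² + 2cos(α−β) − 2d(sin α − sin β))/8 = -2.561297, |c| > 1 → infeasible
Shortest: RSL with L = 7.736313 m ≈ 7.7363 m

7.7363 m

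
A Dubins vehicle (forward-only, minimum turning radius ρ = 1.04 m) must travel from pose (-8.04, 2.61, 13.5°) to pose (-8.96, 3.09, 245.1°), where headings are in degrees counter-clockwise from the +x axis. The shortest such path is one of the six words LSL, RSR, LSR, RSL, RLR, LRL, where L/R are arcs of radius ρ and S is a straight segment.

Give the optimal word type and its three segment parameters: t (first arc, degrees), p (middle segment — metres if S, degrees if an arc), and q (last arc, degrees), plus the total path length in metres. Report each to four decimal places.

Let ψ = atan2(Δy, Δx) = atan2(0.48, -0.92) = 152.4472° be the start→goal bearing.
Normalize: d = |goal − start| / ρ = 1.037690/1.04 = 0.997779, α = (θ_start − ψ) mod 360° = 221.0528° = 3.858099 rad, β = (θ_goal − ψ) mod 360° = 92.6528° = 1.617097 rad.
Common terms: sin α = -0.656754, cos α = -0.754105, sin β = 0.998928, cos β = -0.046284, cos(α−β) = -0.621148, d² = 0.995562. Work in radians in the unit-radius frame; every candidate has L = ρ·(t + p + q).
LSL: p² = 2 + d² − 2cos(α−β) + 2d(sin α − sin β) = 0.933848; p = √p² = 0.966358; φ = atan2(cos β − cos α, d + sin α − sin β) = 2.319661 rad; t = (φ − α) mod 2π = 4.744747 rad, q = (β − φ) mod 2π = 5.580621 rad → L = 1.04·(4.744747 + 0.966358 + 5.580621) = 1.04·11.291726 = 11.743395 m
RSR: p² = 2 + d² − 2cos(α−β) + 2d(sin β − sin α) = 7.541867; p = √p² = 2.746246; φ = atan2(cos α − cos β, d − sin α + sin β) = -0.260684 rad; t = (α − φ) mod 2π = 4.118783 rad, q = (φ − β) mod 2π = 4.405405 rad → L = 1.04·(4.118783 + 2.746246 + 4.405405) = 1.04·11.270434 = 11.721251 m
LSR: p² = d² − 2 + 2cos(α−β) + 2d(sin α + sin β) = -1.563906 < 0 → infeasible
RSL: p² = d² − 2 + 2cos(α−β) − 2d(sin α + sin β) = -2.929561 < 0 → infeasible
RLR: c = (6 − d² + 2cos(α−β) + 2d(sin α − sin β))/8 = 0.057267; p = 2π − arccos c = 4.769687 rad; φ = atan2(cos α − cos β, d − sin α + sin β) = -0.260684 rad; t = (α − φ + p/2) mod 2π = 0.220441 rad, q = (α − β − t + p) mod 2π = 0.507063 rad → L = 1.04·(0.220441 + 4.769687 + 0.507063) = 1.04·5.497191 = 5.717079 m
LRL: c = (6 − d² + 2cos(α−β) − 2d(sin α − sin β))/8 = 0.883269; p = 2π − arccos c = 5.795178 rad; φ = atan2(cos β − cos α, d + sin α − sin β) = 2.319661 rad; t = (φ − α + p/2) mod 2π = 1.359151 rad, q = (β − α − t + p) mod 2π = 2.195025 rad → L = 1.04·(1.359151 + 5.795178 + 2.195025) = 1.04·9.349354 = 9.723328 m
Shortest: RLR with L = 5.717079 m ≈ 5.7171 m
Convert RLR to answer units (arcs ×180/π): t = 0.220441·180/π = 12.6304°, p = 4.769687·180/π = 273.2829°, q = 0.507063·180/π = 29.0526°, L = 5.7171 m.

RLR: t = 12.6304°, p = 273.2829°, q = 29.0526°, L = 5.7171 m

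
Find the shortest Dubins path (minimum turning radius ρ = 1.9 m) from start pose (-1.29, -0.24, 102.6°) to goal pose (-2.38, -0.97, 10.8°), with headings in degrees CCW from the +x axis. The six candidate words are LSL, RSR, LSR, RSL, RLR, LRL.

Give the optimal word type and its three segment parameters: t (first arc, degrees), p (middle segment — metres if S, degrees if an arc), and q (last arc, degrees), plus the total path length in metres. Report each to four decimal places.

RLR: t = 21.7891°, p = 297.0108°, q = 7.0218°, L = 10.8047 m

Let ψ = atan2(Δy, Δx) = atan2(-0.73, -1.09) = -146.1888° be the start→goal bearing.
Normalize: d = |goal − start| / ρ = 1.311869/1.9 = 0.690457, α = (θ_start − ψ) mod 360° = 248.7888° = 4.342184 rad, β = (θ_goal − ψ) mod 360° = 156.9888° = 2.739971 rad.
Common terms: sin α = -0.932253, cos α = -0.361807, sin β = 0.390911, cos β = -0.920428, cos(α−β) = -0.031411, d² = 0.476731. Work in radians in the unit-radius frame; every candidate has L = ρ·(t + p + q).
LSL: p² = 2 + d² − 2cos(α−β) + 2d(sin α − sin β) = 0.712376; p = √p² = 0.844024; φ = atan2(cos β − cos α, d + sin α − sin β) = -2.418302 rad; t = (φ − α) mod 2π = 5.805885 rad, q = (β − φ) mod 2π = 5.158273 rad → L = 1.9·(5.805885 + 0.844024 + 5.158273) = 1.9·11.808182 = 22.435546 m
RSR: p² = 2 + d² − 2cos(α−β) + 2d(sin β − sin α) = 4.366730; p = √p² = 2.089672; φ = atan2(cos α − cos β, d − sin α + sin β) = 0.270616 rad; t = (α − φ) mod 2π = 4.071568 rad, q = (φ − β) mod 2π = 3.813830 rad → L = 1.9·(4.071568 + 2.089672 + 3.813830) = 1.9·9.975070 = 18.952632 m
LSR: p² = d² − 2 + 2cos(α−β) + 2d(sin α + sin β) = -2.333637 < 0 → infeasible
RSL: p² = d² − 2 + 2cos(α−β) − 2d(sin α + sin β) = -0.838543 < 0 → infeasible
RLR: c = (6 − d² + 2cos(α−β) + 2d(sin α − sin β))/8 = 0.454159; p = 2π − arccos c = 5.183817 rad; φ = atan2(cos α − cos β, d − sin α + sin β) = 0.270616 rad; t = (α − φ + p/2) mod 2π = 0.380291 rad, q = (α − β − t + p) mod 2π = 0.122553 rad → L = 1.9·(0.380291 + 5.183817 + 0.122553) = 1.9·5.686661 = 10.804655 m
LRL: c = (6 − d² + 2cos(α−β) − 2d(sin α − sin β))/8 = 0.910953; p = 2π − arccos c = 5.857977 rad; φ = atan2(cos β − cos α, d + sin α − sin β) = -2.418302 rad; t = (φ − α + p/2) mod 2π = 2.451689 rad, q = (β − α − t + p) mod 2π = 1.804076 rad → L = 1.9·(2.451689 + 5.857977 + 1.804076) = 1.9·10.113743 = 19.216111 m
Shortest: RLR with L = 10.804655 m ≈ 10.8047 m
Convert RLR to answer units (arcs ×180/π): t = 0.380291·180/π = 21.7891°, p = 5.183817·180/π = 297.0108°, q = 0.122553·180/π = 7.0218°, L = 10.8047 m.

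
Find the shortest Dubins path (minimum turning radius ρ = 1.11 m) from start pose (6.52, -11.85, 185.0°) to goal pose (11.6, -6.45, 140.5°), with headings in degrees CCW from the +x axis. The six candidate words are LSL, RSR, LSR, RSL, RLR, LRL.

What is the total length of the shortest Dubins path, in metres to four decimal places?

10.9332 m

Let ψ = atan2(Δy, Δx) = atan2(5.40, 5.08) = 46.7489° be the start→goal bearing.
Normalize: d = |goal − start| / ρ = 7.413933/1.11 = 6.679219, α = (θ_start − ψ) mod 360° = 138.2511° = 2.412936 rad, β = (θ_goal − ψ) mod 360° = 93.7511° = 1.636265 rad.
Common terms: sin α = 0.665868, cos α = -0.746070, sin β = 0.997858, cos β = -0.065421, cos(α−β) = 0.713250, d² = 44.611963. Work in radians in the unit-radius frame; every candidate has L = ρ·(t + p + q).
LSL: p² = 2 + d² − 2cos(α−β) + 2d(sin α − sin β) = 40.750598; p = √p² = 6.383619; φ = atan2(cos β − cos α, d + sin α − sin β) = 0.106827 rad; t = (φ − α) mod 2π = 3.977076 rad, q = (β − φ) mod 2π = 1.529437 rad → L = 1.11·(3.977076 + 6.383619 + 1.529437) = 1.11·11.890133 = 13.198048 m
RSR: p² = 2 + d² − 2cos(α−β) + 2d(sin β − sin α) = 49.620327; p = √p² = 7.044170; φ = atan2(cos α − cos β, d − sin α + sin β) = -0.096777 rad; t = (α − φ) mod 2π = 2.509713 rad, q = (φ − β) mod 2π = 4.550144 rad → L = 1.11·(2.509713 + 7.044170 + 4.550144) = 1.11·14.104027 = 15.655469 m
LSR: p² = d² − 2 + 2cos(α−β) + 2d(sin α + sin β) = 66.263240; p = √p² = 8.140224; φ = atan2(−cos α − cos β, d + sin α + sin β) − atan2(−2, p) = 0.337883 rad; t = (φ − α) mod 2π = 4.208132 rad, q = (φ − β) mod 2π = 4.984804 rad → L = 1.11·(4.208132 + 8.140224 + 4.984804) = 1.11·17.333160 = 19.239807 m
RSL: p² = d² − 2 + 2cos(α−β) − 2d(sin α + sin β) = 21.813689; p = √p² = 4.670513; φ = atan2(cos α + cos β, d − sin α − sin β) − atan2(2, p) = -0.565000 rad; t = (α − φ) mod 2π = 2.977936 rad, q = (β − φ) mod 2π = 2.201265 rad → L = 1.11·(2.977936 + 4.670513 + 2.201265) = 1.11·9.849714 = 10.933183 m
RLR: c = (6 − d² + 2cos(α−β) + 2d(sin α − sin β))/8 = -5.202541, |c| > 1 → infeasible
LRL: c = (6 − d² + 2cos(α−β) − 2d(sin α − sin β))/8 = -4.093825, |c| > 1 → infeasible
Shortest: RSL with L = 10.933183 m ≈ 10.9332 m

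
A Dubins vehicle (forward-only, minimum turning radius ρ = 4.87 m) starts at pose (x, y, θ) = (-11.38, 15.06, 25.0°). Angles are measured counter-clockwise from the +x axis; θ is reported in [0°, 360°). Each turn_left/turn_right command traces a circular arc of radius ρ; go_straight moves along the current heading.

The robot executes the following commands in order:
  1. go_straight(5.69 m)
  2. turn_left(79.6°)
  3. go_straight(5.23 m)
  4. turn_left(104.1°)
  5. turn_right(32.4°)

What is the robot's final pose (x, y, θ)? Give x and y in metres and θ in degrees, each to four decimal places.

set_pose: (x, y, θ) = (-11.3800, 15.0600, 25.0000°), ρ = 4.87
go_straight(5.69): x += 5.69·cos θ, y += 5.69·sin θ → (-6.2231, 17.4647, 25.0000°)
turn_left(79.6°): centre at ρ to the left, rotate +79.6° → (-3.5685, 23.1060, 104.6000°)
go_straight(5.23): x += 5.23·cos θ, y += 5.23·sin θ → (-4.8868, 28.1671, 104.6000°)
turn_left(104.1°): centre at ρ to the left, rotate +104.1° → (-11.9383, 31.2112, 208.7000°)
turn_right(32.4°): centre at ρ to the right, rotate −32.4° → (-14.5912, 30.6231, 176.3000°)

(-14.5912, 30.6231, 176.3000°)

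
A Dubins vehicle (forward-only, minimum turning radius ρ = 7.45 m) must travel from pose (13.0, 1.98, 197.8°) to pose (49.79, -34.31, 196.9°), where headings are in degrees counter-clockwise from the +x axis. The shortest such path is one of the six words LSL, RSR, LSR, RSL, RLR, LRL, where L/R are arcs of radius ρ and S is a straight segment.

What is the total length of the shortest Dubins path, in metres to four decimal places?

Let ψ = atan2(Δy, Δx) = atan2(-36.29, 36.79) = -44.6080° be the start→goal bearing.
Normalize: d = |goal − start| / ρ = 51.676573/7.45 = 6.936453, α = (θ_start − ψ) mod 360° = 242.4080° = 4.230818 rad, β = (θ_goal − ψ) mod 360° = 241.5080° = 4.215110 rad.
Common terms: sin α = -0.886268, cos α = -0.463172, sin β = -0.878884, cos β = -0.477036, cos(α−β) = 0.999877, d² = 48.114377. Work in radians in the unit-radius frame; every candidate has L = ρ·(t + p + q).
LSL: p² = 2 + d² − 2cos(α−β) + 2d(sin α − sin β) = 48.012179; p = √p² = 6.929082; φ = atan2(cos β − cos α, d + sin α − sin β) = -0.002001 rad; t = (φ − α) mod 2π = 2.050367 rad, q = (β − φ) mod 2π = 4.217111 rad → L = 7.45·(2.050367 + 6.929082 + 4.217111) = 7.45·13.196559 = 98.314368 m
RSR: p² = 2 + d² − 2cos(α−β) + 2d(sin β − sin α) = 48.217068; p = √p² = 6.943851; φ = atan2(cos α − cos β, d − sin α + sin β) = 0.001997 rad; t = (α − φ) mod 2π = 4.228821 rad, q = (φ − β) mod 2π = 2.070072 rad → L = 7.45·(4.228821 + 6.943851 + 2.070072) = 7.45·13.242744 = 98.658446 m
LSR: p² = d² − 2 + 2cos(α−β) + 2d(sin α + sin β) = 23.626344; p = √p² = 4.860694; φ = atan2(−cos α − cos β, d + sin α + sin β) − atan2(−2, p) = 0.570198 rad; t = (φ − α) mod 2π = 2.622566 rad, q = (φ − β) mod 2π = 2.638274 rad → L = 7.45·(2.622566 + 4.860694 + 2.638274) = 7.45·10.121533 = 75.405421 m
RSL: p² = d² − 2 + 2cos(α−β) − 2d(sin α + sin β) = 72.601917; p = √p² = 8.520676; φ = atan2(cos α + cos β, d − sin α − sin β) − atan2(2, p) = -0.338182 rad; t = (α − φ) mod 2π = 4.569000 rad, q = (β − φ) mod 2π = 4.553292 rad → L = 7.45·(4.569000 + 8.520676 + 4.553292) = 7.45·17.642967 = 131.440107 m
RLR: c = (6 − d² + 2cos(α−β) + 2d(sin α − sin β))/8 = -5.027134, |c| > 1 → infeasible
LRL: c = (6 − d² + 2cos(α−β) − 2d(sin α − sin β))/8 = -5.001522, |c| > 1 → infeasible
Shortest: LSR with L = 75.405421 m ≈ 75.4054 m

75.4054 m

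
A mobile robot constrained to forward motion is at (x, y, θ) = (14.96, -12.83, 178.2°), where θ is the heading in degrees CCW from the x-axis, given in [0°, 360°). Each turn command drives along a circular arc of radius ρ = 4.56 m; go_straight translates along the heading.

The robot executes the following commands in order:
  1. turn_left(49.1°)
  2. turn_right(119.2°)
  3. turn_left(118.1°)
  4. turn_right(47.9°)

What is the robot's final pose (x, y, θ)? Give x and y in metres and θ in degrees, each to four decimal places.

set_pose: (x, y, θ) = (14.9600, -12.8300, 178.2000°), ρ = 4.56
turn_left(49.1°): centre at ρ to the left, rotate +49.1° → (11.4656, -14.2953, 227.3000°)
turn_right(119.2°): centre at ρ to the right, rotate −119.2° → (3.7800, -12.6196, 108.1000°)
turn_left(118.1°): centre at ρ to the left, rotate +118.1° → (-3.8456, -10.8801, 226.2000°)
turn_right(47.9°): centre at ρ to the right, rotate −47.9° → (-7.2721, -12.2819, 178.3000°)

(-7.2721, -12.2819, 178.3000°)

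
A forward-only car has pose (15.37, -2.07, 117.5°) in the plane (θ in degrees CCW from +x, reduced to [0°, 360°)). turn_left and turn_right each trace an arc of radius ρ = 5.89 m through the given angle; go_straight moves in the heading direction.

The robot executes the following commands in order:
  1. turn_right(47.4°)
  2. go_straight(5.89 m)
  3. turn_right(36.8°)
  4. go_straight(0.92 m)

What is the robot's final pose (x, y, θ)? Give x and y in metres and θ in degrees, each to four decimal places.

set_pose: (x, y, θ) = (15.3700, -2.0700, 117.5000°), ρ = 5.89
turn_right(47.4°): centre at ρ to the right, rotate −47.4° → (15.0562, 2.6545, 70.1000°)
go_straight(5.89): x += 5.89·cos θ, y += 5.89·sin θ → (17.0610, 8.1928, 70.1000°)
turn_right(36.8°): centre at ρ to the right, rotate −36.8° → (19.3656, 11.1109, 33.3000°)
go_straight(0.92): x += 0.92·cos θ, y += 0.92·sin θ → (20.1345, 11.6160, 33.3000°)

(20.1345, 11.6160, 33.3000°)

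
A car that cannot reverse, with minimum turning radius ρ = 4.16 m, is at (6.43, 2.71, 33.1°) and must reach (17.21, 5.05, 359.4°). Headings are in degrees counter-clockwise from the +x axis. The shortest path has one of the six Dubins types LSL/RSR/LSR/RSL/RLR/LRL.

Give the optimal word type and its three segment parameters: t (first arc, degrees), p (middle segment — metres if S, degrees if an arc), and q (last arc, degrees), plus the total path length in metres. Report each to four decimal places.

RSR: t = 21.9711°, p = 8.6269 m, q = 11.7289°, L = 11.0737 m

Let ψ = atan2(Δy, Δx) = atan2(2.34, 10.78) = 12.2471° be the start→goal bearing.
Normalize: d = |goal − start| / ρ = 11.031047/4.16 = 2.651694, α = (θ_start − ψ) mod 360° = 20.8529° = 0.363951 rad, β = (θ_goal − ψ) mod 360° = 347.1529° = 6.058961 rad.
Common terms: sin α = 0.355970, cos α = 0.934498, sin β = -0.222350, cos β = 0.974967, cos(α−β) = 0.831954, d² = 7.031481. Work in radians in the unit-radius frame; every candidate has L = ρ·(t + p + q).
LSL: p² = 2 + d² − 2cos(α−β) + 2d(sin α − sin β) = 10.434628; p = √p² = 3.230268; φ = atan2(cos β − cos α, d + sin α − sin β) = 0.012528 rad; t = (φ − α) mod 2π = 5.931762 rad, q = (β − φ) mod 2π = 6.046432 rad → L = 4.16·(5.931762 + 3.230268 + 6.046432) = 4.16·15.208462 = 63.267203 m
RSR: p² = 2 + d² − 2cos(α−β) + 2d(sin β − sin α) = 4.300518; p = √p² = 2.073769; φ = atan2(cos α − cos β, d − sin α + sin β) = -0.019516 rad; t = (α − φ) mod 2π = 0.383468 rad, q = (φ − β) mod 2π = 0.204708 rad → L = 4.16·(0.383468 + 2.073769 + 0.204708) = 4.16·2.661945 = 11.073691 m
LSR: p² = d² − 2 + 2cos(α−β) + 2d(sin α + sin β) = 7.404024; p = √p² = 2.721034; φ = atan2(−cos α − cos β, d + sin α + sin β) − atan2(−2, p) = 0.032881 rad; t = (φ − α) mod 2π = 5.952115 rad, q = (φ − β) mod 2π = 0.257106 rad → L = 4.16·(5.952115 + 2.721034 + 0.257106) = 4.16·8.930254 = 37.149858 m
RSL: p² = d² − 2 + 2cos(α−β) − 2d(sin α + sin β) = 5.986755; p = √p² = 2.446785; φ = atan2(cos α + cos β, d − sin α − sin β) − atan2(2, p) = -0.036467 rad; t = (α − φ) mod 2π = 0.400418 rad, q = (β − φ) mod 2π = 6.095427 rad → L = 4.16·(0.400418 + 2.446785 + 6.095427) = 4.16·8.942630 = 37.201340 m
RLR: c = (6 − d² + 2cos(α−β) + 2d(sin α − sin β))/8 = 0.462435; p = 2π − arccos c = 5.193129 rad; φ = atan2(cos α − cos β, d − sin α + sin β) = -0.019516 rad; t = (α − φ + p/2) mod 2π = 2.980032 rad, q = (α − β − t + p) mod 2π = 2.801273 rad → L = 4.16·(2.980032 + 5.193129 + 2.801273) = 4.16·10.974434 = 45.653644 m
LRL: c = (6 − d² + 2cos(α−β) − 2d(sin α − sin β))/8 = -0.304329; p = 2π − arccos c = 4.403156 rad; φ = atan2(cos β − cos α, d + sin α − sin β) = 0.012528 rad; t = (φ − α + p/2) mod 2π = 1.850155 rad, q = (β − α − t + p) mod 2π = 1.964825 rad → L = 4.16·(1.850155 + 4.403156 + 1.964825) = 4.16·8.218135 = 34.187442 m
Shortest: RSR with L = 11.073691 m ≈ 11.0737 m
Convert RSR to answer units (arcs ×180/π): t = 0.383468·180/π = 21.9711°, p = ρ·p = 4.16·2.073769 = 8.6269 m, q = 0.204708·180/π = 11.7289°, L = 11.0737 m.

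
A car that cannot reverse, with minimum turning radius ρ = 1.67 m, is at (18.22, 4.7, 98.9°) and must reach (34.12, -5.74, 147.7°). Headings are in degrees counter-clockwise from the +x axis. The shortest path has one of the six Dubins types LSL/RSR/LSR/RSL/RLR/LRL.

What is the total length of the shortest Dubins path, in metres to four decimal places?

26.8340 m

Let ψ = atan2(Δy, Δx) = atan2(-10.44, 15.90) = -33.2891° be the start→goal bearing.
Normalize: d = |goal − start| / ρ = 19.021136/1.67 = 11.389902, α = (θ_start − ψ) mod 360° = 132.1891° = 2.307134 rad, β = (θ_goal − ψ) mod 360° = 180.9891° = 3.158855 rad.
Common terms: sin α = 0.740933, cos α = -0.671579, sin β = -0.017261, cos β = -0.999851, cos(α−β) = 0.658689, d² = 129.729858. Work in radians in the unit-radius frame; every candidate has L = ρ·(t + p + q).
LSL: p² = 2 + d² − 2cos(α−β) + 2d(sin α − sin β) = 147.683996; p = √p² = 12.152530; φ = atan2(cos β − cos α, d + sin α − sin β) = -0.027016 rad; t = (φ − α) mod 2π = 3.949035 rad, q = (β − φ) mod 2π = 3.185871 rad → L = 1.67·(3.949035 + 12.152530 + 3.185871) = 1.67·19.287436 = 32.210019 m
RSR: p² = 2 + d² − 2cos(α−β) + 2d(sin β − sin α) = 113.140962; p = √p² = 10.636774; φ = atan2(cos α − cos β, d − sin α + sin β) = 0.030867 rad; t = (α − φ) mod 2π = 2.276267 rad, q = (φ − β) mod 2π = 3.155197 rad → L = 1.67·(2.276267 + 10.636774 + 3.155197) = 1.67·16.068239 = 26.833959 m
LSR: p² = d² − 2 + 2cos(α−β) + 2d(sin α + sin β) = 145.532331; p = √p² = 12.063678; φ = atan2(−cos α − cos β, d + sin α + sin β) − atan2(−2, p) = 0.301407 rad; t = (φ − α) mod 2π = 4.277458 rad, q = (φ − β) mod 2π = 3.425737 rad → L = 1.67·(4.277458 + 12.063678 + 3.425737) = 1.67·19.766873 = 33.010678 m
RSL: p² = d² − 2 + 2cos(α−β) − 2d(sin α + sin β) = 112.562142; p = √p² = 10.609531; φ = atan2(cos α + cos β, d − sin α − sin β) − atan2(2, p) = -0.341762 rad; t = (α − φ) mod 2π = 2.648896 rad, q = (β − φ) mod 2π = 3.500617 rad → L = 1.67·(2.648896 + 10.609531 + 3.500617) = 1.67·16.759044 = 27.987604 m
RLR: c = (6 − d² + 2cos(α−β) + 2d(sin α − sin β))/8 = -13.142620, |c| > 1 → infeasible
LRL: c = (6 − d² + 2cos(α−β) − 2d(sin α − sin β))/8 = -17.460499, |c| > 1 → infeasible
Shortest: RSR with L = 26.833959 m ≈ 26.8340 m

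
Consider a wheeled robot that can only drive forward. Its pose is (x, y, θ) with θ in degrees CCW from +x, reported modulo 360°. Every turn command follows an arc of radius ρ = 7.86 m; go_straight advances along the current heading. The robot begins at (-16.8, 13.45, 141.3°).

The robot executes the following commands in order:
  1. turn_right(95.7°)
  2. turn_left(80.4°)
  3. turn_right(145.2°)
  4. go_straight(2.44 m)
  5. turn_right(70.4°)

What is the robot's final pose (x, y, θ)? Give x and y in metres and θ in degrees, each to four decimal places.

(-0.2353, 39.0753, 270.4000°)

set_pose: (x, y, θ) = (-16.8000, 13.4500, 141.3000°), ρ = 7.86
turn_right(95.7°): centre at ρ to the right, rotate −95.7° → (-17.5013, 25.0835, 45.6000°)
turn_left(80.4°): centre at ρ to the left, rotate +80.4° → (-16.7582, 35.2029, 126.0000°)
turn_right(145.2°): centre at ρ to the right, rotate −145.2° → (-7.8145, 47.2457, -19.2000° ≡ 340.8000°)
go_straight(2.44): x += 2.44·cos θ, y += 2.44·sin θ → (-5.5102, 46.4432, 340.8000°)
turn_right(70.4°): centre at ρ to the right, rotate −70.4° → (-0.2353, 39.0753, 270.4000°)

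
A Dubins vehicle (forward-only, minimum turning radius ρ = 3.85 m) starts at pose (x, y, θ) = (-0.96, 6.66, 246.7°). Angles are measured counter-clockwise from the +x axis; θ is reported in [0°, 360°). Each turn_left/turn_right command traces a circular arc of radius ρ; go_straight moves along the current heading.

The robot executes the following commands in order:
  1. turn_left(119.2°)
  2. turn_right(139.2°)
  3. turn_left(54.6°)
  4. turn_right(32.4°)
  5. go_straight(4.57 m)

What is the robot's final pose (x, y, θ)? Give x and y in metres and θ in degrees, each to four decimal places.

set_pose: (x, y, θ) = (-0.9600, 6.6600, 246.7000°), ρ = 3.85
turn_left(119.2°): centre at ρ to the left, rotate +119.2° → (2.9718, 1.3075, 365.9000° ≡ 5.9000°)
turn_right(139.2°): centre at ρ to the right, rotate −139.2° → (6.1694, -5.1625, -133.3000° ≡ 226.7000°)
turn_left(54.6°): centre at ρ to the left, rotate +54.6° → (5.1960, -8.5573, 281.3000°)
turn_right(32.4°): centre at ρ to the right, rotate −32.4° → (5.0125, -10.6976, 248.9000°)
go_straight(4.57): x += 4.57·cos θ, y += 4.57·sin θ → (3.3673, -14.9612, 248.9000°)

(3.3673, -14.9612, 248.9000°)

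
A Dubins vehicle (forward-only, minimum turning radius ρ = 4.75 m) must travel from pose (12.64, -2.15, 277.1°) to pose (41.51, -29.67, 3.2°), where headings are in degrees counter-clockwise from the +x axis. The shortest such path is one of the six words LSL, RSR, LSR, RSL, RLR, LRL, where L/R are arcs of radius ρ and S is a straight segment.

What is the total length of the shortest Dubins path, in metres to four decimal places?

40.5549 m

Let ψ = atan2(Δy, Δx) = atan2(-27.52, 28.87) = -43.6286° be the start→goal bearing.
Normalize: d = |goal − start| / ρ = 39.885176/4.75 = 8.396879, α = (θ_start − ψ) mod 360° = 320.7286° = 5.597770 rad, β = (θ_goal − ψ) mod 360° = 46.8286° = 0.817313 rad.
Common terms: sin α = -0.632995, cos α = 0.774156, sin β = 0.729310, cos β = 0.684183, cos(α−β) = 0.068015, d² = 70.507581. Work in radians in the unit-radius frame; every candidate has L = ρ·(t + p + q).
LSL: p² = 2 + d² − 2cos(α−β) + 2d(sin α − sin β) = 49.493333; p = √p² = 7.035150; φ = atan2(cos β − cos α, d + sin α − sin β) = -0.012789 rad; t = (φ − α) mod 2π = 0.672626 rad, q = (β − φ) mod 2π = 0.830102 rad → L = 4.75·(0.672626 + 7.035150 + 0.830102) = 4.75·8.537878 = 40.554922 m
RSR: p² = 2 + d² − 2cos(α−β) + 2d(sin β − sin α) = 95.249768; p = √p² = 9.759599; φ = atan2(cos α − cos β, d − sin α + sin β) = 0.009219 rad; t = (α − φ) mod 2π = 5.588551 rad, q = (φ − β) mod 2π = 5.475091 rad → L = 4.75·(5.588551 + 9.759599 + 5.475091) = 4.75·20.823241 = 98.910394 m
LSR: p² = d² − 2 + 2cos(α−β) + 2d(sin α + sin β) = 70.261105; p = √p² = 8.382190; φ = atan2(−cos α − cos β, d + sin α + sin β) − atan2(−2, p) = 0.064173 rad; t = (φ − α) mod 2π = 0.749589 rad, q = (φ − β) mod 2π = 5.530046 rad → L = 4.75·(0.749589 + 8.382190 + 5.530046) = 4.75·14.661824 = 69.643666 m
RSL: p² = d² − 2 + 2cos(α−β) − 2d(sin α + sin β) = 67.026119; p = √p² = 8.186948; φ = atan2(cos α + cos β, d − sin α − sin β) − atan2(2, p) = -0.065682 rad; t = (α − φ) mod 2π = 5.663452 rad, q = (β − φ) mod 2π = 0.882995 rad → L = 4.75·(5.663452 + 8.186948 + 0.882995) = 4.75·14.733394 = 69.983624 m
RLR: c = (6 − d² + 2cos(α−β) + 2d(sin α − sin β))/8 = -10.906221, |c| > 1 → infeasible
LRL: c = (6 − d² + 2cos(α−β) − 2d(sin α − sin β))/8 = -5.186667, |c| > 1 → infeasible
Shortest: LSL with L = 40.554922 m ≈ 40.5549 m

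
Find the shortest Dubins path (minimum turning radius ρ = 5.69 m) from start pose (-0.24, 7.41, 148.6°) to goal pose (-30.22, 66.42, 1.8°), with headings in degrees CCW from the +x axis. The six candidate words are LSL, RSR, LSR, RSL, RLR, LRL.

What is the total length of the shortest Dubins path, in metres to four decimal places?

Let ψ = atan2(Δy, Δx) = atan2(59.01, -29.98) = 116.9328° be the start→goal bearing.
Normalize: d = |goal − start| / ρ = 66.188976/5.69 = 11.632509, α = (θ_start − ψ) mod 360° = 31.6672° = 0.552697 rad, β = (θ_goal − ψ) mod 360° = 244.8672° = 4.273738 rad.
Common terms: sin α = 0.524984, cos α = 0.851112, sin β = -0.905326, cos β = -0.424718, cos(α−β) = -0.836764, d² = 135.315263. Work in radians in the unit-radius frame; every candidate has L = ρ·(t + p + q).
LSL: p² = 2 + d² − 2cos(α−β) + 2d(sin α − sin β) = 172.264975; p = √p² = 13.124975; φ = atan2(cos β − cos α, d + sin α − sin β) = -0.097360 rad; t = (φ − α) mod 2π = 5.633129 rad, q = (β − φ) mod 2π = 4.371098 rad → L = 5.69·(5.633129 + 13.124975 + 4.371098) = 5.69·23.129203 = 131.605162 m
RSR: p² = 2 + d² − 2cos(α−β) + 2d(sin β − sin α) = 105.712609; p = √p² = 10.281664; φ = atan2(cos α − cos β, d − sin α + sin β) = 0.124409 rad; t = (α − φ) mod 2π = 0.428288 rad, q = (φ − β) mod 2π = 2.133855 rad → L = 5.69·(0.428288 + 10.281664 + 2.133855) = 5.69·12.843807 = 73.081262 m
LSR: p² = d² − 2 + 2cos(α−β) + 2d(sin α + sin β) = 122.793084; p = √p² = 11.081204; φ = atan2(−cos α − cos β, d + sin α + sin β) − atan2(−2, p) = 0.140687 rad; t = (φ − α) mod 2π = 5.871176 rad, q = (φ − β) mod 2π = 2.150134 rad → L = 5.69·(5.871176 + 11.081204 + 2.150134) = 5.69·19.102514 = 108.693305 m
RSL: p² = d² − 2 + 2cos(α−β) − 2d(sin α + sin β) = 140.490386; p = √p² = 11.852864; φ = atan2(cos α + cos β, d − sin α − sin β) − atan2(2, p) = -0.131681 rad; t = (α − φ) mod 2π = 0.684378 rad, q = (β − φ) mod 2π = 4.405420 rad → L = 5.69·(0.684378 + 11.852864 + 4.405420) = 5.69·16.942661 = 96.403742 m
RLR: c = (6 − d² + 2cos(α−β) + 2d(sin α − sin β))/8 = -12.214076, |c| > 1 → infeasible
LRL: c = (6 − d² + 2cos(α−β) − 2d(sin α − sin β))/8 = -20.533122, |c| > 1 → infeasible
Shortest: RSR with L = 73.081262 m ≈ 73.0813 m

73.0813 m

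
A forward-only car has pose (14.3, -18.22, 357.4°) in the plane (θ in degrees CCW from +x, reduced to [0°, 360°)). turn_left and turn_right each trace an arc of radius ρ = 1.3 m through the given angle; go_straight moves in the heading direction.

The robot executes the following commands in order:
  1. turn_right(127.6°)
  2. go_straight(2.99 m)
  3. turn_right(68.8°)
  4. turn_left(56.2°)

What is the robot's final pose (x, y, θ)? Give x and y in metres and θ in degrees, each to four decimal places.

set_pose: (x, y, θ) = (14.3000, -18.2200, 357.4000°), ρ = 1.3
turn_right(127.6°): centre at ρ to the right, rotate −127.6° → (15.2340, -20.3578, 229.8000°)
go_straight(2.99): x += 2.99·cos θ, y += 2.99·sin θ → (13.3040, -22.6415, 229.8000°)
turn_right(68.8°): centre at ρ to the right, rotate −68.8° → (11.8879, -23.0316, 161.0000°)
turn_left(56.2°): centre at ρ to the left, rotate +56.2° → (10.6787, -23.2253, 217.2000°)

(10.6787, -23.2253, 217.2000°)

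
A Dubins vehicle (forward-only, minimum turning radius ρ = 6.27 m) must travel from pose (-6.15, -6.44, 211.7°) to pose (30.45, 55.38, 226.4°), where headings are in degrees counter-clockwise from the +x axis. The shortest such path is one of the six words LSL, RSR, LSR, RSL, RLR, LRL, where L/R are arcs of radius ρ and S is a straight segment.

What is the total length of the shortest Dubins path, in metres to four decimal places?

106.7655 m

Let ψ = atan2(Δy, Δx) = atan2(61.82, 36.60) = 59.3727° be the start→goal bearing.
Normalize: d = |goal − start| / ρ = 71.841996/6.27 = 11.458054, α = (θ_start − ψ) mod 360° = 152.3273° = 2.658613 rad, β = (θ_goal − ψ) mod 360° = 167.0273° = 2.915176 rad.
Common terms: sin α = 0.464420, cos α = -0.885615, sin β = 0.224487, cos β = -0.974477, cos(α−β) = 0.967268, d² = 131.286992. Work in radians in the unit-radius frame; every candidate has L = ρ·(t + p + q).
LSL: p² = 2 + d² − 2cos(α−β) + 2d(sin α − sin β) = 136.850795; p = √p² = 11.698324; φ = atan2(cos β − cos α, d + sin α − sin β) = -0.007596 rad; t = (φ − α) mod 2π = 3.616976 rad, q = (β − φ) mod 2π = 2.922772 rad → L = 6.27·(3.616976 + 11.698324 + 2.922772) = 6.27·18.238073 = 114.352719 m
RSR: p² = 2 + d² − 2cos(α−β) + 2d(sin β − sin α) = 125.854119; p = √p² = 11.218472; φ = atan2(cos α − cos β, d − sin α + sin β) = 0.007921 rad; t = (α − φ) mod 2π = 2.650692 rad, q = (φ − β) mod 2π = 3.375930 rad → L = 6.27·(2.650692 + 11.218472 + 3.375930) = 6.27·17.245094 = 108.126740 m
LSR: p² = d² − 2 + 2cos(α−β) + 2d(sin α + sin β) = 147.008600; p = √p² = 12.124710; φ = atan2(−cos α − cos β, d + sin α + sin β) − atan2(−2, p) = 0.315432 rad; t = (φ − α) mod 2π = 3.940005 rad, q = (φ − β) mod 2π = 3.683441 rad → L = 6.27·(3.940005 + 12.124710 + 3.683441) = 6.27·19.748156 = 123.820940 m
RSL: p² = d² − 2 + 2cos(α−β) − 2d(sin α + sin β) = 115.434456; p = √p² = 10.744043; φ = atan2(cos α + cos β, d − sin α − sin β) − atan2(2, p) = -0.355080 rad; t = (α − φ) mod 2π = 3.013693 rad, q = (β − φ) mod 2π = 3.270256 rad → L = 6.27·(3.013693 + 10.744043 + 3.270256) = 6.27·17.027991 = 106.765505 m
RLR: c = (6 − d² + 2cos(α−β) + 2d(sin α − sin β))/8 = -14.731765, |c| > 1 → infeasible
LRL: c = (6 − d² + 2cos(α−β) − 2d(sin α − sin β))/8 = -16.106349, |c| > 1 → infeasible
Shortest: RSL with L = 106.765505 m ≈ 106.7655 m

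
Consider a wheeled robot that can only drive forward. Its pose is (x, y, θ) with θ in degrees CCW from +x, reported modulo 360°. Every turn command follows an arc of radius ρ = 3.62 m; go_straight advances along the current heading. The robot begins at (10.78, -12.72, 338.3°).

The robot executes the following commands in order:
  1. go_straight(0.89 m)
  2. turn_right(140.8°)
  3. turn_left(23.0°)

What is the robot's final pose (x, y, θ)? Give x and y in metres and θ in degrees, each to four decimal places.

set_pose: (x, y, θ) = (10.7800, -12.7200, 338.3000°), ρ = 3.62
go_straight(0.89): x += 0.89·cos θ, y += 0.89·sin θ → (11.6069, -13.0491, 338.3000°)
turn_right(140.8°): centre at ρ to the right, rotate −140.8° → (11.3570, -19.8650, 197.5000°)
turn_left(23.0°): centre at ρ to the left, rotate +23.0° → (10.0946, -20.5648, 220.5000°)

(10.0946, -20.5648, 220.5000°)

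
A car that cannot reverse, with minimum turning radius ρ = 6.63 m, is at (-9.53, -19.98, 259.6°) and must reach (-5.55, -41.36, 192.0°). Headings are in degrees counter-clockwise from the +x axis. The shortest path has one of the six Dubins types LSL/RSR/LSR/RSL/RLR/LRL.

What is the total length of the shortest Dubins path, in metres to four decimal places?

Let ψ = atan2(Δy, Δx) = atan2(-21.38, 3.98) = -79.4548° be the start→goal bearing.
Normalize: d = |goal − start| / ρ = 21.747294/6.63 = 3.280135, α = (θ_start − ψ) mod 360° = 339.0548° = 5.917622 rad, β = (θ_goal − ψ) mod 360° = 271.4548° = 4.737780 rad.
Common terms: sin α = -0.357475, cos α = 0.933923, sin β = -0.999678, cos β = 0.025388, cos(α−β) = 0.381070, d² = 10.759285. Work in radians in the unit-radius frame; every candidate has L = ρ·(t + p + q).
LSL: p² = 2 + d² − 2cos(α−β) + 2d(sin α − sin β) = 16.210167; p = √p² = 4.026185; φ = atan2(cos β − cos α, d + sin α − sin β) = -0.227617 rad; t = (φ − α) mod 2π = 0.137946 rad, q = (β − φ) mod 2π = 4.965397 rad → L = 6.63·(0.137946 + 4.026185 + 4.965397) = 6.63·9.129528 = 60.528770 m
RSR: p² = 2 + d² − 2cos(α−β) + 2d(sin β − sin α) = 7.784121; p = √p² = 2.790004; φ = atan2(cos α − cos β, d − sin α + sin β) = 0.331688 rad; t = (α − φ) mod 2π = 5.585935 rad, q = (φ − β) mod 2π = 1.877093 rad → L = 6.63·(5.585935 + 2.790004 + 1.877093) = 6.63·10.253032 = 67.977600 m
LSR: p² = d² − 2 + 2cos(α−β) + 2d(sin α + sin β) = 0.618138; p = √p² = 0.786217; φ = atan2(−cos α − cos β, d + sin α + sin β) − atan2(−2, p) = 0.733505 rad; t = (φ − α) mod 2π = 1.099067 rad, q = (φ − β) mod 2π = 2.278910 rad → L = 6.63·(1.099067 + 0.786217 + 2.278910) = 6.63·4.164195 = 27.608612 m
RSL: p² = d² − 2 + 2cos(α−β) − 2d(sin α + sin β) = 18.424713; p = √p² = 4.292402; φ = atan2(cos α + cos β, d − sin α − sin β) − atan2(2, p) = -0.232038 rad; t = (α − φ) mod 2π = 6.149661 rad, q = (β − φ) mod 2π = 4.969818 rad → L = 6.63·(6.149661 + 4.292402 + 4.969818) = 6.63·15.411881 = 102.180771 m
RLR: c = (6 − d² + 2cos(α−β) + 2d(sin α − sin β))/8 = 0.026985; p = 2π − arccos c = 4.739377 rad; φ = atan2(cos α − cos β, d − sin α + sin β) = 0.331688 rad; t = (α − φ + p/2) mod 2π = 1.672438 rad, q = (α − β − t + p) mod 2π = 4.246782 rad → L = 6.63·(1.672438 + 4.739377 + 4.246782) = 6.63·10.658597 = 70.666497 m
LRL: c = (6 − d² + 2cos(α−β) − 2d(sin α − sin β))/8 = -1.026271, |c| > 1 → infeasible
Shortest: LSR with L = 27.608612 m ≈ 27.6086 m

27.6086 m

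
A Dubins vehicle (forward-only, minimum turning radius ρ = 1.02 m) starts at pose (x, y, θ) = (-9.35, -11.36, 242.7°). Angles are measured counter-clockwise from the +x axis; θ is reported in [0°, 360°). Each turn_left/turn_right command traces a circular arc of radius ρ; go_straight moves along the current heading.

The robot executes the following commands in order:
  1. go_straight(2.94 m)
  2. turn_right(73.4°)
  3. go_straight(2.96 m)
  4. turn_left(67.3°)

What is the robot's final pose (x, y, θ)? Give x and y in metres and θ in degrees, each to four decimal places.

set_pose: (x, y, θ) = (-9.3500, -11.3600, 242.7000°), ρ = 1.02
go_straight(2.94): x += 2.94·cos θ, y += 2.94·sin θ → (-10.6984, -13.9725, 242.7000°)
turn_right(73.4°): centre at ρ to the right, rotate −73.4° → (-11.7942, -14.5070, 169.3000°)
go_straight(2.96): x += 2.96·cos θ, y += 2.96·sin θ → (-14.7027, -13.9574, 169.3000°)
turn_left(67.3°): centre at ρ to the left, rotate +67.3° → (-15.7437, -14.3982, 236.6000°)

(-15.7437, -14.3982, 236.6000°)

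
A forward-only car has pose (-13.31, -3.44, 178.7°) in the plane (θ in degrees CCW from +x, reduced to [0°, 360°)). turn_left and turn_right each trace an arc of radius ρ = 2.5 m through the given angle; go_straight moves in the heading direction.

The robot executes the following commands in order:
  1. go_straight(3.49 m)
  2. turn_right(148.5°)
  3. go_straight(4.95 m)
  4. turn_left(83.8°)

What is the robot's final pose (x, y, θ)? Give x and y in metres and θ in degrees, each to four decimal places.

(-12.6955, 6.9667, 114.0000°)

set_pose: (x, y, θ) = (-13.3100, -3.4400, 178.7000°), ρ = 2.5
go_straight(3.49): x += 3.49·cos θ, y += 3.49·sin θ → (-16.7991, -3.3608, 178.7000°)
turn_right(148.5°): centre at ρ to the right, rotate −148.5° → (-17.9999, 1.2992, 30.2000°)
go_straight(4.95): x += 4.95·cos θ, y += 4.95·sin θ → (-13.7218, 3.7892, 30.2000°)
turn_left(83.8°): centre at ρ to the left, rotate +83.8° → (-12.6955, 6.9667, 114.0000°)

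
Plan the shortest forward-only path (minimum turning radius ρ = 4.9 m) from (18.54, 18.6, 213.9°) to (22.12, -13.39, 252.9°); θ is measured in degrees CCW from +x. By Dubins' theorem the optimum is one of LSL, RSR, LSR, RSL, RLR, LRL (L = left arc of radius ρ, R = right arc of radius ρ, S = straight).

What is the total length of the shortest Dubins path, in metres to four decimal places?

Let ψ = atan2(Δy, Δx) = atan2(-31.99, 3.58) = -83.6146° be the start→goal bearing.
Normalize: d = |goal − start| / ρ = 32.189696/4.9 = 6.569326, α = (θ_start − ψ) mod 360° = 297.5146° = 5.192609 rad, β = (θ_goal − ψ) mod 360° = 336.5146° = 5.873288 rad.
Common terms: sin α = -0.886893, cos α = 0.461975, sin β = -0.398515, cos β = 0.917162, cos(α−β) = 0.777146, d² = 43.156039. Work in radians in the unit-radius frame; every candidate has L = ρ·(t + p + q).
LSL: p² = 2 + d² − 2cos(α−β) + 2d(sin α − sin β) = 37.185122; p = √p² = 6.097960; φ = atan2(cos β − cos α, d + sin α − sin β) = 0.074715 rad; t = (φ − α) mod 2π = 1.165291 rad, q = (β − φ) mod 2π = 5.798572 rad → L = 4.9·(1.165291 + 6.097960 + 5.798572) = 4.9·13.061824 = 64.002939 m
RSR: p² = 2 + d² − 2cos(α−β) + 2d(sin β − sin α) = 50.018372; p = √p² = 7.072367; φ = atan2(cos α − cos β, d − sin α + sin β) = -0.064406 rad; t = (α − φ) mod 2π = 5.257015 rad, q = (φ − β) mod 2π = 0.345492 rad → L = 4.9·(5.257015 + 7.072367 + 0.345492) = 4.9·12.674874 = 62.106881 m
LSR: p² = d² − 2 + 2cos(α−β) + 2d(sin α + sin β) = 25.821797; p = √p² = 5.081515; φ = atan2(−cos α − cos β, d + sin α + sin β) − atan2(−2, p) = 0.119652 rad; t = (φ − α) mod 2π = 1.210228 rad, q = (φ − β) mod 2π = 0.529550 rad → L = 4.9·(1.210228 + 5.081515 + 0.529550) = 4.9·6.821293 = 33.424335 m
RSL: p² = d² − 2 + 2cos(α−β) − 2d(sin α + sin β) = 59.598866; p = √p² = 7.720030; φ = atan2(cos α + cos β, d − sin α − sin β) − atan2(2, p) = -0.079685 rad; t = (α − φ) mod 2π = 5.272294 rad, q = (β − φ) mod 2π = 5.952972 rad → L = 4.9·(5.272294 + 7.720030 + 5.952972) = 4.9·18.945297 = 92.831953 m
RLR: c = (6 − d² + 2cos(α−β) + 2d(sin α − sin β))/8 = -5.252297, |c| > 1 → infeasible
LRL: c = (6 − d² + 2cos(α−β) − 2d(sin α − sin β))/8 = -3.648140, |c| > 1 → infeasible
Shortest: LSR with L = 33.424335 m ≈ 33.4243 m

33.4243 m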